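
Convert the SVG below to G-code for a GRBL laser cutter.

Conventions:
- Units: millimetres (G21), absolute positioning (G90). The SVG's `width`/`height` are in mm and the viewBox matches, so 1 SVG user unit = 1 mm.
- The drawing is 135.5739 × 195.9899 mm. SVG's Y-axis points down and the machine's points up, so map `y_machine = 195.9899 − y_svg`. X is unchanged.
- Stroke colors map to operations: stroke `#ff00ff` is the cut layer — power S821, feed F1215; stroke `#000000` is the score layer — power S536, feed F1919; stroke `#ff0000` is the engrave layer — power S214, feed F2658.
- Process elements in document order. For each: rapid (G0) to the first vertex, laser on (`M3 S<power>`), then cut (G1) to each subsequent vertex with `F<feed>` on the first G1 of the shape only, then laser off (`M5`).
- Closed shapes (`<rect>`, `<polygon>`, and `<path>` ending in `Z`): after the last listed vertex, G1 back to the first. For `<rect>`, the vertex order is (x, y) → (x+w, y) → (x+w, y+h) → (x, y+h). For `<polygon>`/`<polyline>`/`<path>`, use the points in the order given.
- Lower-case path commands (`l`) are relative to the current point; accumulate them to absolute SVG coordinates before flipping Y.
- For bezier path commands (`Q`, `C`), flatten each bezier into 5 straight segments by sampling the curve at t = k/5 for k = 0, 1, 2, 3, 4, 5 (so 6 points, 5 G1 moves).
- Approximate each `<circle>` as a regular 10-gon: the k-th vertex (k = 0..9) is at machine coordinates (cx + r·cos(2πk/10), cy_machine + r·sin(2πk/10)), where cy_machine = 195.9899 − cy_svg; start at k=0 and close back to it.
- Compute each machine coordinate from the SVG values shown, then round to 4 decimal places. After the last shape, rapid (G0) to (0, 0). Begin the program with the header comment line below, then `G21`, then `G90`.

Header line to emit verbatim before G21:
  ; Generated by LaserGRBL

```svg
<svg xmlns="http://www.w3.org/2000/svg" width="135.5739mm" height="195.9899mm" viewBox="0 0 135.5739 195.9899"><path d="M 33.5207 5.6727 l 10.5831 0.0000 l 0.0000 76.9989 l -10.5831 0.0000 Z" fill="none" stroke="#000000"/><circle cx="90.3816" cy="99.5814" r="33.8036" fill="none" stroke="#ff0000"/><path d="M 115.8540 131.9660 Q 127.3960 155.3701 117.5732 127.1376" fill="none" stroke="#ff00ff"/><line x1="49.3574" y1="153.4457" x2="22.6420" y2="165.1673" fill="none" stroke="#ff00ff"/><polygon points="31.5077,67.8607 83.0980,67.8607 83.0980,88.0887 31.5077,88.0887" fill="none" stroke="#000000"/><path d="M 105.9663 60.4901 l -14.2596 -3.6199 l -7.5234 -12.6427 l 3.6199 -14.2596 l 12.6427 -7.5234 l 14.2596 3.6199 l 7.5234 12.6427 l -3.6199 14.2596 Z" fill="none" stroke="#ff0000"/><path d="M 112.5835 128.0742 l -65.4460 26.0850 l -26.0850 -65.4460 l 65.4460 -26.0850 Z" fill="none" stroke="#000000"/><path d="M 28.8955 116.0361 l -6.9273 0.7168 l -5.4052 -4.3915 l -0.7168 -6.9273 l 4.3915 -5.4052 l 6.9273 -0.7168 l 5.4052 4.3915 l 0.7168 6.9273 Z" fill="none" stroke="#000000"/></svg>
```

; Generated by LaserGRBL
G21
G90
G0 X33.5207 Y190.3172
M3 S536
G1 X44.1038 Y190.3172 F1919
G1 X44.1038 Y113.3183
G1 X33.5207 Y113.3183
G1 X33.5207 Y190.3172
M5
G0 X124.1852 Y96.4085
M3 S214
G1 X117.7293 Y116.2778 F2658
G1 X100.8275 Y128.5576
G1 X79.9357 Y128.5576
G1 X63.0339 Y116.2778
G1 X56.5780 Y96.4085
G1 X63.0339 Y76.5392
G1 X79.9357 Y64.2594
G1 X100.8275 Y64.2594
G1 X117.7293 Y76.5392
G1 X124.1852 Y96.4085
M5
G0 X115.8540 Y64.0239
M3 S821
G1 X119.6162 Y56.7277 F1215
G1 X121.6692 Y53.5625
G1 X122.0131 Y54.5282
G1 X120.6477 Y59.6248
G1 X117.5732 Y68.8523
M5
G0 X49.3574 Y42.5442
M3 S821
G1 X22.6420 Y30.8226 F1215
M5
G0 X31.5077 Y128.1292
M3 S536
G1 X83.0980 Y128.1292 F1919
G1 X83.0980 Y107.9012
G1 X31.5077 Y107.9012
G1 X31.5077 Y128.1292
M5
G0 X105.9663 Y135.4998
M3 S214
G1 X91.7067 Y139.1197 F2658
G1 X84.1833 Y151.7624
G1 X87.8032 Y166.0220
G1 X100.4459 Y173.5454
G1 X114.7055 Y169.9255
G1 X122.2289 Y157.2828
G1 X118.6090 Y143.0232
G1 X105.9663 Y135.4998
M5
G0 X112.5835 Y67.9157
M3 S536
G1 X47.1375 Y41.8307 F1919
G1 X21.0525 Y107.2767
G1 X86.4985 Y133.3617
G1 X112.5835 Y67.9157
M5
G0 X28.8955 Y79.9538
M3 S536
G1 X21.9682 Y79.2370 F1919
G1 X16.5630 Y83.6285
G1 X15.8462 Y90.5558
G1 X20.2377 Y95.9610
G1 X27.1650 Y96.6778
G1 X32.5702 Y92.2863
G1 X33.2870 Y85.3590
G1 X28.8955 Y79.9538
M5
G0 X0.0000 Y0.0000

1 u = 1 mm; y_m = 195.9899 − y.

[1] `<path>` rectangle, #000000→score S536 F1919: (33.5207,190.3172) → (44.1038,190.3172) → (44.1038,113.3183) → (33.5207,113.3183) → (33.5207,190.3172) (closed)

[2] `<circle>` circle, #ff0000→engrave S214 F2658: (124.1852,96.4085) → (117.7293,116.2778) → (100.8275,128.5576) → (79.9357,128.5576) → (63.0339,116.2778) → (56.5780,96.4085) → (63.0339,76.5392) → (79.9357,64.2594) → (100.8275,64.2594) → (117.7293,76.5392) → (124.1852,96.4085) (closed)

[3] `<path>` quadratic bezier, #ff00ff→cut S821 F1215: (115.8540,64.0239) → (119.6162,56.7277) → (121.6692,53.5625) → (122.0131,54.5282) → (120.6477,59.6248) → (117.5732,68.8523)

[4] `<line>` line segment, #ff00ff→cut S821 F1215: (49.3574,42.5442) → (22.6420,30.8226)

[5] `<polygon>` rectangle, #000000→score S536 F1919: (31.5077,128.1292) → (83.0980,128.1292) → (83.0980,107.9012) → (31.5077,107.9012) → (31.5077,128.1292) (closed)

[6] `<path>` regular polygon, #ff0000→engrave S214 F2658: (105.9663,135.4998) → (91.7067,139.1197) → (84.1833,151.7624) → (87.8032,166.0220) → (100.4459,173.5454) → (114.7055,169.9255) → (122.2289,157.2828) → (118.6090,143.0232) → (105.9663,135.4998) (closed)

[7] `<path>` regular polygon, #000000→score S536 F1919: (112.5835,67.9157) → (47.1375,41.8307) → (21.0525,107.2767) → (86.4985,133.3617) → (112.5835,67.9157) (closed)

[8] `<path>` regular polygon, #000000→score S536 F1919: (28.8955,79.9538) → (21.9682,79.2370) → (16.5630,83.6285) → (15.8462,90.5558) → (20.2377,95.9610) → (27.1650,96.6778) → (32.5702,92.2863) → (33.2870,85.3590) → (28.8955,79.9538) (closed)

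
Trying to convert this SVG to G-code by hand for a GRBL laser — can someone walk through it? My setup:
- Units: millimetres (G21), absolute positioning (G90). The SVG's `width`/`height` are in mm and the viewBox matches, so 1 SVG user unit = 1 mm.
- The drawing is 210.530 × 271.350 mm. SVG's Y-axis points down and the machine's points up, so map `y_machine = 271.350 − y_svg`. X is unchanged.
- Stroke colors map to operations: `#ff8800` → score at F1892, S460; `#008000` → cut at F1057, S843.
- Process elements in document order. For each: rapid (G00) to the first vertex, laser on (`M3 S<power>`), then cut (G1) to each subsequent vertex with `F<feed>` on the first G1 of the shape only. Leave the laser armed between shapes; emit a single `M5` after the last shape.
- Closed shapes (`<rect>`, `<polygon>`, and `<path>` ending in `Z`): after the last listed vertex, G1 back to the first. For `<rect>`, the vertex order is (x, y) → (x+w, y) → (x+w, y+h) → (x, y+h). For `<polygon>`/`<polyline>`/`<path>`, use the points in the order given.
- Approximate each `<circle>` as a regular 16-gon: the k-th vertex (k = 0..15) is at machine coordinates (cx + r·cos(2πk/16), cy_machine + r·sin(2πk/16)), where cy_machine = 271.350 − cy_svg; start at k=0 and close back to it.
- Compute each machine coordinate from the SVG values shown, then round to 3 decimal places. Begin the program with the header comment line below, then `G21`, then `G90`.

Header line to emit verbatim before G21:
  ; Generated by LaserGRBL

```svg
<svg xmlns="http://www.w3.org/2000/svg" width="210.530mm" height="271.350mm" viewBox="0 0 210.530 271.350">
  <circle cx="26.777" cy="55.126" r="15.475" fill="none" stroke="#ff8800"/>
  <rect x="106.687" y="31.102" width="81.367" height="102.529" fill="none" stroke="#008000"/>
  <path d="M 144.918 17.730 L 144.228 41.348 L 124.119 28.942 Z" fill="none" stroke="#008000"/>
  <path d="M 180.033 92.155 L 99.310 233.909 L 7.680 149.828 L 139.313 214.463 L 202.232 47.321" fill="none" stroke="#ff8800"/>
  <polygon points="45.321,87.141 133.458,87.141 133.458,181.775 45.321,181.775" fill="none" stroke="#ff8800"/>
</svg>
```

; Generated by LaserGRBL
G21
G90
G00 X42.252 Y216.224
M3 S460
G1 X41.074 Y222.146 F1892
G1 X37.719 Y227.166
G1 X32.699 Y230.521
G1 X26.777 Y231.699
G1 X20.855 Y230.521
G1 X15.835 Y227.166
G1 X12.480 Y222.146
G1 X11.302 Y216.224
G1 X12.480 Y210.302
G1 X15.835 Y205.282
G1 X20.855 Y201.927
G1 X26.777 Y200.749
G1 X32.699 Y201.927
G1 X37.719 Y205.282
G1 X41.074 Y210.302
G1 X42.252 Y216.224
G00 X106.687 Y240.248
M3 S843
G1 X188.054 Y240.248 F1057
G1 X188.054 Y137.719
G1 X106.687 Y137.719
G1 X106.687 Y240.248
G00 X144.918 Y253.620
M3 S843
G1 X144.228 Y230.002 F1057
G1 X124.119 Y242.408
G1 X144.918 Y253.620
G00 X180.033 Y179.195
M3 S460
G1 X99.310 Y37.441 F1892
G1 X7.680 Y121.522
G1 X139.313 Y56.887
G1 X202.232 Y224.029
G00 X45.321 Y184.209
M3 S460
G1 X133.458 Y184.209 F1892
G1 X133.458 Y89.575
G1 X45.321 Y89.575
G1 X45.321 Y184.209
M5

viewBox `0 0 210.530 271.350` with mm width/height → 1 unit = 1 mm. Flip: y_m = 271.350 − y_svg.

**Shape 1** — `<circle>` circle, stroke `#ff8800` → score (S460, F1892). Machine vertices: (42.252,216.224) → (41.074,222.146) → (37.719,227.166) → (32.699,230.521) → (26.777,231.699) → (20.855,230.521) → (15.835,227.166) → (12.480,222.146) → (11.302,216.224) → (12.480,210.302) → (15.835,205.282) → (20.855,201.927) → (26.777,200.749) → (32.699,201.927) → (37.719,205.282) → (41.074,210.302) → (42.252,216.224). Closed: final G1 returns to the first vertex.

**Shape 2** — `<rect>` rectangle, stroke `#008000` → cut (S843, F1057). Machine vertices: (106.687,240.248) → (188.054,240.248) → (188.054,137.719) → (106.687,137.719) → (106.687,240.248). Closed: final G1 returns to the first vertex.

**Shape 3** — `<path>` regular polygon, stroke `#008000` → cut (S843, F1057). Machine vertices: (144.918,253.620) → (144.228,230.002) → (124.119,242.408) → (144.918,253.620). Closed: final G1 returns to the first vertex.

**Shape 4** — `<path>` open polyline, stroke `#ff8800` → score (S460, F1892). Machine vertices: (180.033,179.195) → (99.310,37.441) → (7.680,121.522) → (139.313,56.887) → (202.232,224.029). Open path.

**Shape 5** — `<polygon>` rectangle, stroke `#ff8800` → score (S460, F1892). Machine vertices: (45.321,184.209) → (133.458,184.209) → (133.458,89.575) → (45.321,89.575) → (45.321,184.209). Closed: final G1 returns to the first vertex.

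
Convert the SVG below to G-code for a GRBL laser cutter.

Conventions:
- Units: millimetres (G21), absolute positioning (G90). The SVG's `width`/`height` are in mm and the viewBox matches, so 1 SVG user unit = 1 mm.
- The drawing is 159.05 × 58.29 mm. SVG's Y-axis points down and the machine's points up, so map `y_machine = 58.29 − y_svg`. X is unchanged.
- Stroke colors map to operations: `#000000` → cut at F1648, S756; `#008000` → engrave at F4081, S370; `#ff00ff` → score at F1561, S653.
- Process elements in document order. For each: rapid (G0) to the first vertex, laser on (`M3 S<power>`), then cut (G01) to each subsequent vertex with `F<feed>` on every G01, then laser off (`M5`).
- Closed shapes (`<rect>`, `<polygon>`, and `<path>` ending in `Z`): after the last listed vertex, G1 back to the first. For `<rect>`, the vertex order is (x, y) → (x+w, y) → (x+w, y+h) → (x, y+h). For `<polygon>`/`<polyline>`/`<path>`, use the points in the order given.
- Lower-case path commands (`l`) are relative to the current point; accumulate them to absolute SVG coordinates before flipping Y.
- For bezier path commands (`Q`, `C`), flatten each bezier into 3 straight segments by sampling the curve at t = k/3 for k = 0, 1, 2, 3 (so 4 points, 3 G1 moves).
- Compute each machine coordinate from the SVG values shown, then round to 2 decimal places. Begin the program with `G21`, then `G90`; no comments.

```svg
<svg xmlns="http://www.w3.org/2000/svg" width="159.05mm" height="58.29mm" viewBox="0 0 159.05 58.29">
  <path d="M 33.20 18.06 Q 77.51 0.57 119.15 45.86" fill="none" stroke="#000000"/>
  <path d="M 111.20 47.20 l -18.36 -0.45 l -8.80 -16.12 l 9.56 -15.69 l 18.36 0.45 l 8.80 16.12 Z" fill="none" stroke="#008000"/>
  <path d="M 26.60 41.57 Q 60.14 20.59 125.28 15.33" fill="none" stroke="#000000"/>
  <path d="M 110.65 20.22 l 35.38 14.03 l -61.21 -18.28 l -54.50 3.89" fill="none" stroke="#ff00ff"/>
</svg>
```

G21
G90
G0 X33.20 Y40.23
M3 S756
G01 X62.44 Y44.91 F1648
G01 X91.09 Y35.65 F1648
G01 X119.15 Y12.43 F1648
M5
G0 X111.20 Y11.09
M3 S370
G01 X92.84 Y11.54 F4081
G01 X84.04 Y27.66 F4081
G01 X93.60 Y43.35 F4081
G01 X111.96 Y42.90 F4081
G01 X120.76 Y26.78 F4081
G01 X111.20 Y11.09 F4081
M5
G0 X26.60 Y16.72
M3 S756
G01 X52.47 Y28.96 F1648
G01 X85.36 Y37.71 F1648
G01 X125.28 Y42.96 F1648
M5
G0 X110.65 Y38.07
M3 S653
G01 X146.03 Y24.04 F1561
G01 X84.82 Y42.32 F1561
G01 X30.32 Y38.43 F1561
M5

Since the viewBox matches the mm dimensions, user units are millimetres directly. The only transform is the Y-flip y_m = 58.29 − y_svg.

Shape 1 is a quadratic bezier drawn with `<path>`. Its stroke #000000 means cut at S756, F1648. After flipping Y the toolpath is (33.20,40.23) → (62.44,44.91) → (91.09,35.65) → (119.15,12.43).

Shape 2 is a regular polygon drawn with `<path>`. Its stroke #008000 means engrave at S370, F4081. After flipping Y the toolpath is (111.20,11.09) → (92.84,11.54) → (84.04,27.66) → (93.60,43.35) → (111.96,42.90) → (120.76,26.78) → (111.20,11.09), returning to the start.

Shape 3 is a quadratic bezier drawn with `<path>`. Its stroke #000000 means cut at S756, F1648. After flipping Y the toolpath is (26.60,16.72) → (52.47,28.96) → (85.36,37.71) → (125.28,42.96).

Shape 4 is a open polyline drawn with `<path>`. Its stroke #ff00ff means score at S653, F1561. After flipping Y the toolpath is (110.65,38.07) → (146.03,24.04) → (84.82,42.32) → (30.32,38.43).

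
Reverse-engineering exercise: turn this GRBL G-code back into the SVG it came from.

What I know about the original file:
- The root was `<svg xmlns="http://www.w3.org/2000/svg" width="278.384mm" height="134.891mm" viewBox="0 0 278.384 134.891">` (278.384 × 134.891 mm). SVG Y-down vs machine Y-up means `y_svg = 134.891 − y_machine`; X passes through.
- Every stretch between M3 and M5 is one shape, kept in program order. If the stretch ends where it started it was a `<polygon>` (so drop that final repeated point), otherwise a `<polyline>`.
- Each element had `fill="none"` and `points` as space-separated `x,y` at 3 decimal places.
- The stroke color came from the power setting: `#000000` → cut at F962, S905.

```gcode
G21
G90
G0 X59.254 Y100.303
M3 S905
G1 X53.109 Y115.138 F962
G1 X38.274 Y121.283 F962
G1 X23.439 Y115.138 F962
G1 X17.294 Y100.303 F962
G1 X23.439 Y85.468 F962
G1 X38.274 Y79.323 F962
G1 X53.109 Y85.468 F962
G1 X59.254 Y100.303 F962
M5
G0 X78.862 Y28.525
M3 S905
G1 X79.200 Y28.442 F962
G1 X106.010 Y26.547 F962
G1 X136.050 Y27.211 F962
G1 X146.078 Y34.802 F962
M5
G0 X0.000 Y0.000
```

<svg xmlns="http://www.w3.org/2000/svg" width="278.384mm" height="134.891mm" viewBox="0 0 278.384 134.891">
  <polygon points="59.254,34.588 53.109,19.753 38.274,13.608 23.439,19.753 17.294,34.588 23.439,49.423 38.274,55.568 53.109,49.423" fill="none" stroke="#000000"/>
  <polyline points="78.862,106.366 79.200,106.449 106.010,108.344 136.050,107.680 146.078,100.089" fill="none" stroke="#000000"/>
</svg>

y_svg = 134.891 − y_m. Every run uses S905, so all elements get stroke `#000000` (cut).

[1] closed run; points: 59.254,34.588 53.109,19.753 38.274,13.608 23.439,19.753 17.294,34.588 23.439,49.423 38.274,55.568 53.109,49.423

[2] open run; points: 78.862,106.366 79.200,106.449 106.010,108.344 136.050,107.680 146.078,100.089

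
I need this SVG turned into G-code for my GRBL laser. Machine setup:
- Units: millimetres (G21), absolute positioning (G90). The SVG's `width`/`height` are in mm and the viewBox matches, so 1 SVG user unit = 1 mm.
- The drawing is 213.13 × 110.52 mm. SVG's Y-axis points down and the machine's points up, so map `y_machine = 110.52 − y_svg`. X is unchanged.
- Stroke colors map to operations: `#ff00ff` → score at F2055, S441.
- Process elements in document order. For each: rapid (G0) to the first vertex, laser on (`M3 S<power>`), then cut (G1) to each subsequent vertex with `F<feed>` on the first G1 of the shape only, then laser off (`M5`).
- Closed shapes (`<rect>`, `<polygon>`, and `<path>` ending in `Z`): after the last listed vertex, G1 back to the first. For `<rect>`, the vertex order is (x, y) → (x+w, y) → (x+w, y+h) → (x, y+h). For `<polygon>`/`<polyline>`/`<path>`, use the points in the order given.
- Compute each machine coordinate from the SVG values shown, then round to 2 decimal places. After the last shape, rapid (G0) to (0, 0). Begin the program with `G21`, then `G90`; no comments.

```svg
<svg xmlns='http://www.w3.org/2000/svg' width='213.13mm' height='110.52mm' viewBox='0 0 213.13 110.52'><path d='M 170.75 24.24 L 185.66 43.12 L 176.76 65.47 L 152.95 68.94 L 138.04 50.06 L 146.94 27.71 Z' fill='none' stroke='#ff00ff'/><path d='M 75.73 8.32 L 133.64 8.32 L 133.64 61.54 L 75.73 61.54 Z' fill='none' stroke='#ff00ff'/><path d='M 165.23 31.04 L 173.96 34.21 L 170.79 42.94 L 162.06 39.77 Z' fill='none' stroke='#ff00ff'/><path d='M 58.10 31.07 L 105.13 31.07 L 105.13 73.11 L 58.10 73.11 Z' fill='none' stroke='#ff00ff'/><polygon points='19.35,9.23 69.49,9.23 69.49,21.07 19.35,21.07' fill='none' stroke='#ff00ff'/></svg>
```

G21
G90
G0 X170.75 Y86.28
M3 S441
G1 X185.66 Y67.40 F2055
G1 X176.76 Y45.05
G1 X152.95 Y41.58
G1 X138.04 Y60.46
G1 X146.94 Y82.81
G1 X170.75 Y86.28
M5
G0 X75.73 Y102.20
M3 S441
G1 X133.64 Y102.20 F2055
G1 X133.64 Y48.98
G1 X75.73 Y48.98
G1 X75.73 Y102.20
M5
G0 X165.23 Y79.48
M3 S441
G1 X173.96 Y76.31 F2055
G1 X170.79 Y67.58
G1 X162.06 Y70.75
G1 X165.23 Y79.48
M5
G0 X58.10 Y79.45
M3 S441
G1 X105.13 Y79.45 F2055
G1 X105.13 Y37.41
G1 X58.10 Y37.41
G1 X58.10 Y79.45
M5
G0 X19.35 Y101.29
M3 S441
G1 X69.49 Y101.29 F2055
G1 X69.49 Y89.45
G1 X19.35 Y89.45
G1 X19.35 Y101.29
M5
G0 X0.00 Y0.00

Since the viewBox matches the mm dimensions, user units are millimetres directly. The only transform is the Y-flip y_m = 110.52 − y_svg.

Shape 1 is a regular polygon drawn with `<path>`. Its stroke #ff00ff means score at S441, F2055. After flipping Y the toolpath is (170.75,86.28) → (185.66,67.40) → (176.76,45.05) → (152.95,41.58) → (138.04,60.46) → (146.94,82.81) → (170.75,86.28), returning to the start.

Shape 2 is a rectangle drawn with `<path>`. Its stroke #ff00ff means score at S441, F2055. After flipping Y the toolpath is (75.73,102.20) → (133.64,102.20) → (133.64,48.98) → (75.73,48.98) → (75.73,102.20), returning to the start.

Shape 3 is a regular polygon drawn with `<path>`. Its stroke #ff00ff means score at S441, F2055. After flipping Y the toolpath is (165.23,79.48) → (173.96,76.31) → (170.79,67.58) → (162.06,70.75) → (165.23,79.48), returning to the start.

Shape 4 is a rectangle drawn with `<path>`. Its stroke #ff00ff means score at S441, F2055. After flipping Y the toolpath is (58.10,79.45) → (105.13,79.45) → (105.13,37.41) → (58.10,37.41) → (58.10,79.45), returning to the start.

Shape 5 is a rectangle drawn with `<polygon>`. Its stroke #ff00ff means score at S441, F2055. After flipping Y the toolpath is (19.35,101.29) → (69.49,101.29) → (69.49,89.45) → (19.35,89.45) → (19.35,101.29), returning to the start.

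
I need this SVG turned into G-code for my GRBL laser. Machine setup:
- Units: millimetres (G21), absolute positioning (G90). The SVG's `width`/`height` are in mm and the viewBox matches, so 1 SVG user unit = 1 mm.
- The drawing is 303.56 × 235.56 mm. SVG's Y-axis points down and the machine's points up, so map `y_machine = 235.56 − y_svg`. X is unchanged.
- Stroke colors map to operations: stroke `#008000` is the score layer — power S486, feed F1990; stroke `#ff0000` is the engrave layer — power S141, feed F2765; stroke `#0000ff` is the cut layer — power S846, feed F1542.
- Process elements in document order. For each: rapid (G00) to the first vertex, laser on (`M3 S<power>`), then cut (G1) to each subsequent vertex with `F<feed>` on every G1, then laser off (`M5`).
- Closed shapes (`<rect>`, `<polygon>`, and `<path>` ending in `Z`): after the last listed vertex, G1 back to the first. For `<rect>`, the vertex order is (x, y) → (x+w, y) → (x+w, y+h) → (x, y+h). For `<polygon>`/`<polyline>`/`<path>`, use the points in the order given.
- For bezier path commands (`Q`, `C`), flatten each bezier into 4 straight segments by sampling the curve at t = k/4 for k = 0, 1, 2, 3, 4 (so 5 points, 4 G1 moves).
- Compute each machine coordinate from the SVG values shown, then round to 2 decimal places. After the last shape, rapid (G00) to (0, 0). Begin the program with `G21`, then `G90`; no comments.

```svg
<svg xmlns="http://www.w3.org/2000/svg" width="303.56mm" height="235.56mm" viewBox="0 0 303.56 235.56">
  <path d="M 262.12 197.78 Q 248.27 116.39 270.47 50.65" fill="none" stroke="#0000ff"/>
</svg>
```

G21
G90
G00 X262.12 Y37.78
M3 S846
G1 X257.45 Y77.50 F1542
G1 X257.28 Y115.26 F1542
G1 X261.62 Y151.06 F1542
G1 X270.47 Y184.91 F1542
M5
G00 X0.00 Y0.00

1 u = 1 mm; y_m = 235.56 − y.

[1] `<path>` quadratic bezier, #0000ff→cut S846 F1542: (262.12,37.78) → (257.45,77.50) → (257.28,115.26) → (261.62,151.06) → (270.47,184.91)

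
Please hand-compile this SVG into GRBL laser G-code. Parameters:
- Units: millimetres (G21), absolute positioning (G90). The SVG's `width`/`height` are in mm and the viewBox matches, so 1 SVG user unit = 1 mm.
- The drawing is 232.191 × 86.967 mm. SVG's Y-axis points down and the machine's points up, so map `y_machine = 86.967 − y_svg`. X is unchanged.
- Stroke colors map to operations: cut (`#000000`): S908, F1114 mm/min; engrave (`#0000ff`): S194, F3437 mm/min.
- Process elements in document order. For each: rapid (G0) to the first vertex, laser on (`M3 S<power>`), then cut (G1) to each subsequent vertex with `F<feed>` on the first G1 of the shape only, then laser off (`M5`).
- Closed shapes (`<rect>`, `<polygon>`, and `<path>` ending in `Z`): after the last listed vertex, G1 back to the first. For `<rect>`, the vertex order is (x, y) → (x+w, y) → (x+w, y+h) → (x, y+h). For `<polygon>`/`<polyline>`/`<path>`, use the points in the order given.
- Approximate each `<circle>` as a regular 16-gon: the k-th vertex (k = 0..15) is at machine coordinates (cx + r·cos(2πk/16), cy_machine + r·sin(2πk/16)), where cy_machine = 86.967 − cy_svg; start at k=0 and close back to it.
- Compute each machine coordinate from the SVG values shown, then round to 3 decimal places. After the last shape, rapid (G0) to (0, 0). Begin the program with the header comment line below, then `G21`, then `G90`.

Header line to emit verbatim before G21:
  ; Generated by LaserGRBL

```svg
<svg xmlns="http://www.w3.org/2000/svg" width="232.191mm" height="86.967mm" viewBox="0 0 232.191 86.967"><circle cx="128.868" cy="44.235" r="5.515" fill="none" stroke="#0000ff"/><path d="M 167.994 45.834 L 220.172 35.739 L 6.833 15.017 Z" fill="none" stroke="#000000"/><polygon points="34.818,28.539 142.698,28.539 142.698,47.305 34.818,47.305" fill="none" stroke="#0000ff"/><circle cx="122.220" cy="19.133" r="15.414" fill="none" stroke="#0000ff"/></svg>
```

; Generated by LaserGRBL
G21
G90
G0 X134.383 Y42.732
M3 S194
G1 X133.963 Y44.842 F3437
G1 X132.768 Y46.632
G1 X130.978 Y47.827
G1 X128.868 Y48.247
G1 X126.758 Y47.827
G1 X124.968 Y46.632
G1 X123.773 Y44.842
G1 X123.353 Y42.732
G1 X123.773 Y40.622
G1 X124.968 Y38.832
G1 X126.758 Y37.637
G1 X128.868 Y37.217
G1 X130.978 Y37.637
G1 X132.768 Y38.832
G1 X133.963 Y40.622
G1 X134.383 Y42.732
M5
G0 X167.994 Y41.133
M3 S908
G1 X220.172 Y51.228 F1114
G1 X6.833 Y71.950
G1 X167.994 Y41.133
M5
G0 X34.818 Y58.428
M3 S194
G1 X142.698 Y58.428 F3437
G1 X142.698 Y39.662
G1 X34.818 Y39.662
G1 X34.818 Y58.428
M5
G0 X137.634 Y67.834
M3 S194
G1 X136.461 Y73.733 F3437
G1 X133.119 Y78.733
G1 X128.119 Y82.075
G1 X122.220 Y83.248
G1 X116.321 Y82.075
G1 X111.321 Y78.733
G1 X107.979 Y73.733
G1 X106.806 Y67.834
G1 X107.979 Y61.935
G1 X111.321 Y56.935
G1 X116.321 Y53.593
G1 X122.220 Y52.420
G1 X128.119 Y53.593
G1 X133.119 Y56.935
G1 X136.461 Y61.935
G1 X137.634 Y67.834
M5
G0 X0.000 Y0.000

viewBox `0 0 232.191 86.967` with mm width/height → 1 unit = 1 mm. Flip: y_m = 86.967 − y_svg.

**Shape 1** — `<circle>` circle, stroke `#0000ff` → engrave (S194, F3437). Machine vertices: (134.383,42.732) → (133.963,44.842) → (132.768,46.632) → (130.978,47.827) → (128.868,48.247) → (126.758,47.827) → (124.968,46.632) → (123.773,44.842) → (123.353,42.732) → (123.773,40.622) → (124.968,38.832) → (126.758,37.637) → (128.868,37.217) → (130.978,37.637) → (132.768,38.832) → (133.963,40.622) → (134.383,42.732). Closed: final G1 returns to the first vertex.

**Shape 2** — `<path>` closed polygon, stroke `#000000` → cut (S908, F1114). Machine vertices: (167.994,41.133) → (220.172,51.228) → (6.833,71.950) → (167.994,41.133). Closed: final G1 returns to the first vertex.

**Shape 3** — `<polygon>` rectangle, stroke `#0000ff` → engrave (S194, F3437). Machine vertices: (34.818,58.428) → (142.698,58.428) → (142.698,39.662) → (34.818,39.662) → (34.818,58.428). Closed: final G1 returns to the first vertex.

**Shape 4** — `<circle>` circle, stroke `#0000ff` → engrave (S194, F3437). Machine vertices: (137.634,67.834) → (136.461,73.733) → (133.119,78.733) → (128.119,82.075) → (122.220,83.248) → (116.321,82.075) → (111.321,78.733) → (107.979,73.733) → (106.806,67.834) → (107.979,61.935) → (111.321,56.935) → (116.321,53.593) → (122.220,52.420) → (128.119,53.593) → (133.119,56.935) → (136.461,61.935) → (137.634,67.834). Closed: final G1 returns to the first vertex.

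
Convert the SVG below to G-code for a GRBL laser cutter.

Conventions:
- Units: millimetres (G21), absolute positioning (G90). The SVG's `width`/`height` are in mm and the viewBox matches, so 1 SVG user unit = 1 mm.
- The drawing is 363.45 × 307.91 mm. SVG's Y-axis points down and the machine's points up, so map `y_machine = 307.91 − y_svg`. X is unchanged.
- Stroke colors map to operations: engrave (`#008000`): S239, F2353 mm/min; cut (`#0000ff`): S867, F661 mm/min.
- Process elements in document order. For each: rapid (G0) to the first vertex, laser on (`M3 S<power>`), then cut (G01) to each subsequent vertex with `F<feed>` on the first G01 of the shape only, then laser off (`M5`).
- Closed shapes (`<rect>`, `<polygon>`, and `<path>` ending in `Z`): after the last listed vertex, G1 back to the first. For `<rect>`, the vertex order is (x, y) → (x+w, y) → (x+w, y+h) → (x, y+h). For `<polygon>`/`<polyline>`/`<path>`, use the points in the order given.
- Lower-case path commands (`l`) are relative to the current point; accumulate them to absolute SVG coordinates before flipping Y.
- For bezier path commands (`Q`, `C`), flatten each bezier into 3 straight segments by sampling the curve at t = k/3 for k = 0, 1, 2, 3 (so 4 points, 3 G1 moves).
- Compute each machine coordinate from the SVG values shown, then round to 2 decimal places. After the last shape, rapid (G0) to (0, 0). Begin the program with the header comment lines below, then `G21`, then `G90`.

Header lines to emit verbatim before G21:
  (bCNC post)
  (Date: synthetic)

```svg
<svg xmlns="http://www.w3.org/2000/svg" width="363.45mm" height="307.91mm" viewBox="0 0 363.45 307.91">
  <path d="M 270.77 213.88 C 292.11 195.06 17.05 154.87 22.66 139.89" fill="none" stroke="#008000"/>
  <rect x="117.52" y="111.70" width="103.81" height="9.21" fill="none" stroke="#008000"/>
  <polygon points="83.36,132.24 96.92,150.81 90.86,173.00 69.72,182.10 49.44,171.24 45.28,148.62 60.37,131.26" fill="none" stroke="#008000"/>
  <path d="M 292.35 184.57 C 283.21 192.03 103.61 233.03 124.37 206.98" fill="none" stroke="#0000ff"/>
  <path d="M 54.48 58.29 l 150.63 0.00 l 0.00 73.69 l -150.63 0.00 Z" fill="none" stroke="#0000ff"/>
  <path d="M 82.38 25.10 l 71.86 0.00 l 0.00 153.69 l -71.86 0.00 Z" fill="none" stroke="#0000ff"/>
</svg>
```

(bCNC post)
(Date: synthetic)
G21
G90
G0 X270.77 Y94.03
M3 S239
G01 X214.68 Y118.25 F2353
G01 X89.23 Y146.36
G01 X22.66 Y168.02
M5
G0 X117.52 Y196.21
M3 S239
G01 X221.33 Y196.21 F2353
G01 X221.33 Y187.00
G01 X117.52 Y187.00
G01 X117.52 Y196.21
M5
G0 X83.36 Y175.67
M3 S239
G01 X96.92 Y157.10 F2353
G01 X90.86 Y134.91
G01 X69.72 Y125.81
G01 X49.44 Y136.67
G01 X45.28 Y159.29
G01 X60.37 Y176.65
G01 X83.36 Y175.67
M5
G0 X292.35 Y123.34
M3 S867
G01 X240.12 Y108.43 F661
G01 X156.66 Y93.50
G01 X124.37 Y100.93
M5
G0 X54.48 Y249.62
M3 S867
G01 X205.11 Y249.62 F661
G01 X205.11 Y175.93
G01 X54.48 Y175.93
G01 X54.48 Y249.62
M5
G0 X82.38 Y282.81
M3 S867
G01 X154.24 Y282.81 F661
G01 X154.24 Y129.12
G01 X82.38 Y129.12
G01 X82.38 Y282.81
M5
G0 X0.00 Y0.00

1 u = 1 mm; y_m = 307.91 − y.

[1] `<path>` cubic bezier, #008000→engrave S239 F2353: (270.77,94.03) → (214.68,118.25) → (89.23,146.36) → (22.66,168.02)

[2] `<rect>` rectangle, #008000→engrave S239 F2353: (117.52,196.21) → (221.33,196.21) → (221.33,187.00) → (117.52,187.00) → (117.52,196.21) (closed)

[3] `<polygon>` regular polygon, #008000→engrave S239 F2353: (83.36,175.67) → (96.92,157.10) → (90.86,134.91) → (69.72,125.81) → (49.44,136.67) → (45.28,159.29) → (60.37,176.65) → (83.36,175.67) (closed)

[4] `<path>` cubic bezier, #0000ff→cut S867 F661: (292.35,123.34) → (240.12,108.43) → (156.66,93.50) → (124.37,100.93)

[5] `<path>` rectangle, #0000ff→cut S867 F661: (54.48,249.62) → (205.11,249.62) → (205.11,175.93) → (54.48,175.93) → (54.48,249.62) (closed)

[6] `<path>` rectangle, #0000ff→cut S867 F661: (82.38,282.81) → (154.24,282.81) → (154.24,129.12) → (82.38,129.12) → (82.38,282.81) (closed)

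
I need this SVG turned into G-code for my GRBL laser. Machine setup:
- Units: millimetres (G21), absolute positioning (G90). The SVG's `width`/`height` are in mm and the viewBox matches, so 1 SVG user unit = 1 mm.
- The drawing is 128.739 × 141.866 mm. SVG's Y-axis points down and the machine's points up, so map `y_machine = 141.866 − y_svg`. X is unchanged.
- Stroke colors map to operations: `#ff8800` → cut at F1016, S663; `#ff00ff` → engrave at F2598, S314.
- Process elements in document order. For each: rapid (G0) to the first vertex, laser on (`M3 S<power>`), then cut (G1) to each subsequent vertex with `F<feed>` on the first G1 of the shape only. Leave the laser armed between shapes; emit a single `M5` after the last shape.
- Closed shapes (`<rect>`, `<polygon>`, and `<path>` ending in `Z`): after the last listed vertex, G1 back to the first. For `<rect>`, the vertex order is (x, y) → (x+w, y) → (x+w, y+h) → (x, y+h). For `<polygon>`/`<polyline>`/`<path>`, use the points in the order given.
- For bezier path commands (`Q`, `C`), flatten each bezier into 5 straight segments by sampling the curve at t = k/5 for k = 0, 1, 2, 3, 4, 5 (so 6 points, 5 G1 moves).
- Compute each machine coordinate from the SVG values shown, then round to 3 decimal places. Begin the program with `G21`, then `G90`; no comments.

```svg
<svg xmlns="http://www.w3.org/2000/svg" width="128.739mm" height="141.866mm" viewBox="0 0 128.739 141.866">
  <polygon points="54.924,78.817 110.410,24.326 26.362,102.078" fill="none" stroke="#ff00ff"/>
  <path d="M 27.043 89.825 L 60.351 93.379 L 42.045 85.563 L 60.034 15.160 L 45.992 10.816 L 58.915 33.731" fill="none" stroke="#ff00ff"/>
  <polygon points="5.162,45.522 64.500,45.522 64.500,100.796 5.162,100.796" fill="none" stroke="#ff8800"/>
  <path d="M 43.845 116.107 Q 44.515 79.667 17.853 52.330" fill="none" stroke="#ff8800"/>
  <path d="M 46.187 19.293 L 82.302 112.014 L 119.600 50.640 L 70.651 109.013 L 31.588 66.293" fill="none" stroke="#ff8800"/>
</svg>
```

Since the viewBox matches the mm dimensions, user units are millimetres directly. The only transform is the Y-flip y_m = 141.866 − y_svg.

Shape 1 is a closed polygon drawn with `<polygon>`. Its stroke #ff00ff means engrave at S314, F2598. After flipping Y the toolpath is (54.924,63.049) → (110.410,117.540) → (26.362,39.788) → (54.924,63.049), returning to the start.

Shape 2 is a open polyline drawn with `<path>`. Its stroke #ff00ff means engrave at S314, F2598. After flipping Y the toolpath is (27.043,52.041) → (60.351,48.487) → (42.045,56.303) → (60.034,126.706) → (45.992,131.050) → (58.915,108.135).

Shape 3 is a rectangle drawn with `<polygon>`. Its stroke #ff8800 means cut at S663, F1016. After flipping Y the toolpath is (5.162,96.344) → (64.500,96.344) → (64.500,41.070) → (5.162,41.070) → (5.162,96.344), returning to the start.

Shape 4 is a quadratic bezier drawn with `<path>`. Its stroke #ff8800 means cut at S663, F1016. After flipping Y the toolpath is (43.845,25.759) → (43.020,39.971) → (40.008,53.455) → (34.809,66.210) → (27.425,78.237) → (17.853,89.536).

Shape 5 is a open polyline drawn with `<path>`. Its stroke #ff8800 means cut at S663, F1016. After flipping Y the toolpath is (46.187,122.573) → (82.302,29.852) → (119.600,91.226) → (70.651,32.853) → (31.588,75.573).

G21
G90
G0 X54.924 Y63.049
M3 S314
G1 X110.410 Y117.540 F2598
G1 X26.362 Y39.788
G1 X54.924 Y63.049
G0 X27.043 Y52.041
M3 S314
G1 X60.351 Y48.487 F2598
G1 X42.045 Y56.303
G1 X60.034 Y126.706
G1 X45.992 Y131.050
G1 X58.915 Y108.135
G0 X5.162 Y96.344
M3 S663
G1 X64.500 Y96.344 F1016
G1 X64.500 Y41.070
G1 X5.162 Y41.070
G1 X5.162 Y96.344
G0 X43.845 Y25.759
M3 S663
G1 X43.020 Y39.971 F1016
G1 X40.008 Y53.455
G1 X34.809 Y66.210
G1 X27.425 Y78.237
G1 X17.853 Y89.536
G0 X46.187 Y122.573
M3 S663
G1 X82.302 Y29.852 F1016
G1 X119.600 Y91.226
G1 X70.651 Y32.853
G1 X31.588 Y75.573
M5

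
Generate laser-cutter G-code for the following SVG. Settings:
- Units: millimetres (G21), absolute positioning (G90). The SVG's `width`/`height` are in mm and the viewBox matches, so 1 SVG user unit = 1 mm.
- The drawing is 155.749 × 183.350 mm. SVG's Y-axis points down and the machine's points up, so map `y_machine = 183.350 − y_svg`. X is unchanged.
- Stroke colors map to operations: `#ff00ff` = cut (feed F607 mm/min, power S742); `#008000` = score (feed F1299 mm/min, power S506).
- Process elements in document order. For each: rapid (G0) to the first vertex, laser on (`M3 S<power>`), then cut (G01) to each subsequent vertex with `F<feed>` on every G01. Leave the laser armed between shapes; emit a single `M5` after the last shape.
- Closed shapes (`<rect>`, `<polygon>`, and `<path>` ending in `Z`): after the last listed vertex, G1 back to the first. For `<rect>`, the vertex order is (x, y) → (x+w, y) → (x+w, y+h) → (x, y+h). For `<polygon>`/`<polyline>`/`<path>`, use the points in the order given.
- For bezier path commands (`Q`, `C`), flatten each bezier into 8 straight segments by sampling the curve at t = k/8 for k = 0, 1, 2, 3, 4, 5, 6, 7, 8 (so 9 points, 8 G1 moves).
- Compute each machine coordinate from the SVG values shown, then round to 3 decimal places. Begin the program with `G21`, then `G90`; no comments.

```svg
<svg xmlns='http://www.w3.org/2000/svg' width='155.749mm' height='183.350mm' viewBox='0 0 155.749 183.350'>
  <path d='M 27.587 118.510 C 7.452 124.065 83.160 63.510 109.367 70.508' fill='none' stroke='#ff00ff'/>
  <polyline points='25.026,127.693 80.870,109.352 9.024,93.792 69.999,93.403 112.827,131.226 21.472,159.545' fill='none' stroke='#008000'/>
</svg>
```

G21
G90
G0 X27.587 Y64.840
M3 S742
G01 X24.245 Y65.595 F607
G01 X28.185 Y70.981 F607
G01 X37.704 Y79.432 F607
G01 X51.099 Y89.382 F607
G01 X66.666 Y99.264 F607
G01 X82.701 Y107.513 F607
G01 X97.503 Y112.561 F607
G01 X109.367 Y112.842 F607
G0 X25.026 Y55.657
M3 S506
G01 X80.870 Y73.998 F1299
G01 X9.024 Y89.558 F1299
G01 X69.999 Y89.947 F1299
G01 X112.827 Y52.124 F1299
G01 X21.472 Y23.805 F1299
M5

Since the viewBox matches the mm dimensions, user units are millimetres directly. The only transform is the Y-flip y_m = 183.350 − y_svg.

Shape 1 is a cubic bezier drawn with `<path>`. Its stroke #ff00ff means cut at S742, F607. After flipping Y the toolpath is (27.587,64.840) → (24.245,65.595) → (28.185,70.981) → (37.704,79.432) → (51.099,89.382) → (66.666,99.264) → (82.701,107.513) → (97.503,112.561) → (109.367,112.842).

Shape 2 is a open polyline drawn with `<polyline>`. Its stroke #008000 means score at S506, F1299. After flipping Y the toolpath is (25.026,55.657) → (80.870,73.998) → (9.024,89.558) → (69.999,89.947) → (112.827,52.124) → (21.472,23.805).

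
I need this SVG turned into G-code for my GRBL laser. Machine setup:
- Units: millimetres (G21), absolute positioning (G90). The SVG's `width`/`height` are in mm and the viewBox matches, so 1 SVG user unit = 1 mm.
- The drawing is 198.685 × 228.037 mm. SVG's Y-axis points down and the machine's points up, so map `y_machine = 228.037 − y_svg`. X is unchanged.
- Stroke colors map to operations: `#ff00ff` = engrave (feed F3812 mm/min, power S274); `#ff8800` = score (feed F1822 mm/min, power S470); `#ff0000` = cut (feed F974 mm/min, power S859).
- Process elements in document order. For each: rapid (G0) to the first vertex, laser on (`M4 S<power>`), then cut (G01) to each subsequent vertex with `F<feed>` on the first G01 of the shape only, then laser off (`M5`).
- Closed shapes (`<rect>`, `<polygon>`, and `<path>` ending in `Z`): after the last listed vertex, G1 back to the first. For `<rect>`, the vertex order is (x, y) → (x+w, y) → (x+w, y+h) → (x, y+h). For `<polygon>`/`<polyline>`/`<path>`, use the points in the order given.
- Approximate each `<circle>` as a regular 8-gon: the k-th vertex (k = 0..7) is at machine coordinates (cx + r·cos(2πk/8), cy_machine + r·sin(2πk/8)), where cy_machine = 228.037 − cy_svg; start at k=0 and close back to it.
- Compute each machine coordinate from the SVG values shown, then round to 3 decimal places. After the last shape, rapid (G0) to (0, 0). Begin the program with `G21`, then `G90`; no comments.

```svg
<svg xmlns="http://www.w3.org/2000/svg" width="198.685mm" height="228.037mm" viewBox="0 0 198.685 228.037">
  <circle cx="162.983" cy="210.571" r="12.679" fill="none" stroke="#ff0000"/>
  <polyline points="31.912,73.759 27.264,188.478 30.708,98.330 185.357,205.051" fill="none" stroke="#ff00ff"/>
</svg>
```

Since the viewBox matches the mm dimensions, user units are millimetres directly. The only transform is the Y-flip y_m = 228.037 − y_svg.

Shape 1 is a circle drawn with `<circle>`. Its stroke #ff0000 means cut at S859, F974. After flipping Y the toolpath is (175.662,17.466) → (171.948,26.431) → (162.983,30.145) → (154.018,26.431) → (150.304,17.466) → (154.018,8.501) → (162.983,4.787) → (171.948,8.501) → (175.662,17.466), returning to the start.

Shape 2 is a open polyline drawn with `<polyline>`. Its stroke #ff00ff means engrave at S274, F3812. After flipping Y the toolpath is (31.912,154.278) → (27.264,39.559) → (30.708,129.707) → (185.357,22.986).

G21
G90
G0 X175.662 Y17.466
M4 S859
G01 X171.948 Y26.431 F974
G01 X162.983 Y30.145
G01 X154.018 Y26.431
G01 X150.304 Y17.466
G01 X154.018 Y8.501
G01 X162.983 Y4.787
G01 X171.948 Y8.501
G01 X175.662 Y17.466
M5
G0 X31.912 Y154.278
M4 S274
G01 X27.264 Y39.559 F3812
G01 X30.708 Y129.707
G01 X185.357 Y22.986
M5
G0 X0.000 Y0.000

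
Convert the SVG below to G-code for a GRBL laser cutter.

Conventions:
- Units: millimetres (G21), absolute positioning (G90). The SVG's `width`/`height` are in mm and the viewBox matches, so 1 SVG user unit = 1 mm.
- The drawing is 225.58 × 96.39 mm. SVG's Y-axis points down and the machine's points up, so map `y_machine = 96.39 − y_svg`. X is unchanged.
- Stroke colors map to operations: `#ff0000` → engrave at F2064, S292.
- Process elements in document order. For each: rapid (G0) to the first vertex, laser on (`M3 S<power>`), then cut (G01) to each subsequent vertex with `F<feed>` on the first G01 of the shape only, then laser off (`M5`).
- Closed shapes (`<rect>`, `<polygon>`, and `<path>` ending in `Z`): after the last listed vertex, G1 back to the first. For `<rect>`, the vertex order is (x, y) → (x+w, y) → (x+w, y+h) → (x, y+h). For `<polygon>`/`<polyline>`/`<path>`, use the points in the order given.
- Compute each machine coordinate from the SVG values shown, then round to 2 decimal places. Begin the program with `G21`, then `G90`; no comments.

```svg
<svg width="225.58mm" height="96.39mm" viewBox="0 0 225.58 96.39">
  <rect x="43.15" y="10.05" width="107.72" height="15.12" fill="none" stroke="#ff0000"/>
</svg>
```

G21
G90
G0 X43.15 Y86.34
M3 S292
G01 X150.87 Y86.34 F2064
G01 X150.87 Y71.22
G01 X43.15 Y71.22
G01 X43.15 Y86.34
M5

viewBox `0 0 225.58 96.39` with mm width/height → 1 unit = 1 mm. Flip: y_m = 96.39 − y_svg.

**Shape 1** — `<rect>` rectangle, stroke `#ff0000` → engrave (S292, F2064). Machine vertices: (43.15,86.34) → (150.87,86.34) → (150.87,71.22) → (43.15,71.22) → (43.15,86.34). Closed: final G1 returns to the first vertex.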